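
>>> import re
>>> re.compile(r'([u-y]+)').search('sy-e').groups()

('y',)

The pattern matches one or more of a character in [u-y] (captured).
`search` walks the string left to right and returns the first match it finds.
The match spans [1:2] → 'y'.
Captured: group 1 = 'y'.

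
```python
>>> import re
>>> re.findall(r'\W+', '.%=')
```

With no groups in the pattern, `findall` gives back each whole match — 1 here.

['.%=']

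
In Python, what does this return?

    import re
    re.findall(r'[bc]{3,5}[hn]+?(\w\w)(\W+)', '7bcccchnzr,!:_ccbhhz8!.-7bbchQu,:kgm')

[('zr', ',!:'), ('z8', '!.-'), ('Qu', ',:')]

Pattern: 3 to 5 of one of [bc], then one or more of one of [hn] (lazy); then a word character, then a word character (captured); then one or more of a non-word character (captured).
Scanning left to right: at [1:13] match 'bcccchnzr,!:', groups = ('zr', ',!:'); at [14:24] match 'ccbhhz8!.-', groups = ('z8', '!.-'); at [25:33] match 'bbchQu,:', groups = ('Qu', ',:').
Multiple groups make `findall` return tuples — one 2-tuple for each match.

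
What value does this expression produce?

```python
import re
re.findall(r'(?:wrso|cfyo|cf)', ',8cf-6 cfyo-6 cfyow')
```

['cf', 'cfyo', 'cfyo']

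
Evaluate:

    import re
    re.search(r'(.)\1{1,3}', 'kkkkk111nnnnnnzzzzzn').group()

'kkkk'

`\1` has to match the exact text group 1 already captured.
Unlike `match`, `search` isn't anchored — it looks for the pattern anywhere in the string.
The match spans [0:4] → 'kkkk'.
Captured: group 1 = 'k'.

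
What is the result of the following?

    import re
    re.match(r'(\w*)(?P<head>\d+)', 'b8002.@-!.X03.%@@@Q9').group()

'b8002'

`match` is anchored at position 0; if the pattern doesn't fit there, it returns None.
The match spans [0:5] → 'b8002'.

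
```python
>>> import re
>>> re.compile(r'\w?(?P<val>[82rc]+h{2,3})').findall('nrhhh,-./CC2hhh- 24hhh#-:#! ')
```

With a single group, `findall` returns only what that group captured — 2 items.

['rhhh', '2hhh']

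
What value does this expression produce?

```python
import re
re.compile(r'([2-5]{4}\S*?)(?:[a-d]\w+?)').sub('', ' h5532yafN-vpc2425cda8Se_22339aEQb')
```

' hN-vpca8Se_Qb'

This matches exactly 4 of a character in [2-5], then zero or more of a non-whitespace character (lazy) (captured); then a character in [a-d], then one or more of a word character (lazy) (non-capturing group).
The `?` after the quantifier makes it lazy — it takes as little as possible before letting the rest of the pattern try.
Matches: at [2:9] → '5532yaf'; at [14:20] → '2425cd'; at [25:32] → '22339aE'.
Each match is replaced by ''.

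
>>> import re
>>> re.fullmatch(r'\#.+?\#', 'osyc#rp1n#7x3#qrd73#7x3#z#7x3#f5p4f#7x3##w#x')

`fullmatch` succeeds only if the pattern covers the string from start to end.
Here the string isn't matched end-to-end, so the call returns None.

None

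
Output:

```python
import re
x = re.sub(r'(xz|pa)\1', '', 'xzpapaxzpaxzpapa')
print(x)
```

xzxzpaxz

`\1` has to match the exact text group 1 already captured.
Matches: at [2:6] → 'papa'; at [12:16] → 'papa'.
`sub` substitutes '' at each match site.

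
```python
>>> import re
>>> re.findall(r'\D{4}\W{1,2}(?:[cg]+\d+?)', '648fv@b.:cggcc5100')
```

Pattern: exactly 4 of a non-digit, then 1 to 2 of a non-word character; then one or more of one of [cg], then one or more of a digit (lazy) (non-capturing group).
Matches: at [3:15] → 'fv@b.:cggcc5'.
No capturing groups, so `findall` returns the 1 full match string.

['fv@b.:cggcc5']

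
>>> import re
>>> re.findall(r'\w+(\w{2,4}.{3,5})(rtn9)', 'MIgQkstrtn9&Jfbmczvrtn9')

[('gQkst', 'rtn9'), ('bmczv', 'rtn9')]

The pattern matches one or more of a word character; then 2 to 4 of a word character, then 3 to 5 of any character (captured); then the literal 'rtn', then a literal '9' (captured).
Scanning left to right: at [0:11] match 'MIgQkstrtn9', groups = ('gQkst', 'rtn9'); at [12:23] match 'Jfbmczvrtn9', groups = ('bmczv', 'rtn9').
`findall` packs the 2 group values into a tuple for every match.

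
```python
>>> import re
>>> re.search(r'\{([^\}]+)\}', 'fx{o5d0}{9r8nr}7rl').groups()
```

`re.search` tries every starting position until one works.
The match spans [2:8] → '{o5d0}'.
Captured: group 1 = 'o5d0'.

('o5d0',)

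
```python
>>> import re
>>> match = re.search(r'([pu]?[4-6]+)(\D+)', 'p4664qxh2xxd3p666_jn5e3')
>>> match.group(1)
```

'p4664'

The match spans [0:8] → 'p4664qxh'.
Captured: group 1 = 'p4664', group 2 = 'qxh'.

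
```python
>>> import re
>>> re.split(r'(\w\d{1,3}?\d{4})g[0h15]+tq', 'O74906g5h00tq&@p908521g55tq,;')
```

['', 'O74906', '&@', 'p908521', ',;']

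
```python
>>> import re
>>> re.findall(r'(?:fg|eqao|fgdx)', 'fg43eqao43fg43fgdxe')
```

Alternation tries branches left to right and keeps the first one that lets the overall match succeed at that position.
Since nothing is captured, `findall` lists the 4 matched substrings directly.

['fg', 'eqao', 'fg', 'fg']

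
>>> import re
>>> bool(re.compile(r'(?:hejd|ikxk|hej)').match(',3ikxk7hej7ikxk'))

`re.match` won't scan ahead — the pattern has to work from the very first character.
Here position 0 doesn't satisfy it, so the call returns None, and `bool(None)` is False.

False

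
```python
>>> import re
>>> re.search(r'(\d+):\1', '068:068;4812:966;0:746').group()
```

'068:068'

The backreference `\1` re-matches whatever the first group consumed, character for character.
The match spans [0:7] → '068:068'.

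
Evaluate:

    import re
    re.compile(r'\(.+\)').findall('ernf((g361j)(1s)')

['((g361j)(1s)']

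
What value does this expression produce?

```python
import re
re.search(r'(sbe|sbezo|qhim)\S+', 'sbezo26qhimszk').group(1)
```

'sbe'

The match spans [0:14] → 'sbezo26qhimszk'.
Captured: group 1 = 'sbe'.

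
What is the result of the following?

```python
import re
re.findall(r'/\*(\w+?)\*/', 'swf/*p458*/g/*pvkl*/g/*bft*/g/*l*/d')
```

['p458', 'pvkl', 'bft', 'l']

Matches: at [3:11] match '/*p458*/', group 1 = 'p458'; at [12:20] match '/*pvkl*/', group 1 = 'pvkl'; at [21:28] match '/*bft*/', group 1 = 'bft'; at [29:34] match '/*l*/', group 1 = 'l'.
With a single group, `findall` returns only what that group captured — 4 items.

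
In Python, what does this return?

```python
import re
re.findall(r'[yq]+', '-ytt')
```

['y']

This matches one or more of one of [yq].
Scanning left to right: at [1:2] → 'y'.
`findall` yields the raw match text (1 of them) because the pattern has no groups.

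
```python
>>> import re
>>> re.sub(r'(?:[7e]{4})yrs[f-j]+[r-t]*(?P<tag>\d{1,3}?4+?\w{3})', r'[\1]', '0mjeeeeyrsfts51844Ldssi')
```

Pattern: exactly 4 of one of [7e] (non-capturing group); then the literal 'yrs', then one or more of a character in [f-j], then zero or more of a character in [r-t]; then 1 to 3 of a digit (lazy), then one or more of a literal '4' (lazy), then exactly 3 of a word character (captured as 'tag').
Lazy quantifiers expand one character at a time until the remainder of the pattern can match.
Matches: at [3:20] → 'eeeeyrsfts51844Ld'.
`\1` in the replacement pulls in group 1's text for each match.

'0mj[51844Ld]ssi'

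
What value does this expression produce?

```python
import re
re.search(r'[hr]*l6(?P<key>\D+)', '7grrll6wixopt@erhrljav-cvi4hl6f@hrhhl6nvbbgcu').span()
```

(5, 26)

The pattern matches zero or more of one of [hr], then the literal 'l6'; then one or more of a non-digit (captured as 'key').
Unlike `match`, `search` isn't anchored — it looks for the pattern anywhere in the string.
The match spans [5:26] → 'l6wixopt@erhrljav-cvi'.
Captured: group 1 = 'wixopt@erhrljav-cvi'.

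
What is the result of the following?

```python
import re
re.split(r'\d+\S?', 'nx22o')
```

Each match becomes a cut point; 2 segments remain.

['nx', '']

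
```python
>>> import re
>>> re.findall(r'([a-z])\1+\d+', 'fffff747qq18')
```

The backreference `\1` re-matches whatever the first group consumed, character for character.
Matches: at [0:8] match 'fffff747', group 1 = 'f'; at [8:12] match 'qq18', group 1 = 'q'.
With a single group, `findall` returns only what that group captured — 2 items.

['f', 'q']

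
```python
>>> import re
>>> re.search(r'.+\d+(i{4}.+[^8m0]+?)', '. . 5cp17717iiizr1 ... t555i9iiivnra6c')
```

None

Pattern: one or more of any character; then one or more of a digit; then exactly 4 of a literal 'i', then one or more of any character, then one or more of any character except [8m0] (lazy) (captured).
Unlike `match`, `search` isn't anchored — it looks for the pattern anywhere in the string.
Here the pattern never matches, so the call returns None.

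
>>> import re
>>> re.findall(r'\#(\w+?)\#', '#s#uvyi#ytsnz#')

['s', 'ytsnz']

`findall` collects group 1 from each match (2 total).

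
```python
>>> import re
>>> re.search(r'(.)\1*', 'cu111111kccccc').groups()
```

('c',)

After group 1 captures some text, `\1` only succeeds where that same text appears again.
`re.search` tries every starting position until one works.
The match spans [0:1] → 'c'.
Captured: group 1 = 'c'.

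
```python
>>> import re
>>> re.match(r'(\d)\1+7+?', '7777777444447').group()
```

`\1` has to match the exact text group 1 already captured.
`match` is anchored at position 0; if the pattern doesn't fit there, it returns None.
The match spans [0:7] → '7777777'.
Captured: group 1 = '7'.

'7777777'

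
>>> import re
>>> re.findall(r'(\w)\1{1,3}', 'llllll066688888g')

['l', 'l', '6', '8']

The backreference `\1` re-matches whatever the first group consumed, character for character.
Matches: at [0:4] match 'llll', group 1 = 'l'; at [4:6] match 'll', group 1 = 'l'; at [7:10] match '666', group 1 = '6'; at [10:14] match '8888', group 1 = '8'.
With a single group, `findall` returns only what that group captured — 4 items.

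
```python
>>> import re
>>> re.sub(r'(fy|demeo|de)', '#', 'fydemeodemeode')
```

'####'

Alternation tries branches left to right and keeps the first one that lets the overall match succeed at that position.
Matches: at [0:2] → 'fy'; at [2:7] → 'demeo'; at [7:12] → 'demeo'; at [12:14] → 'de'.
Every occurrence is swapped for '#'.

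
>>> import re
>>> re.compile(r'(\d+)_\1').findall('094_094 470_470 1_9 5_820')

['094', '470']

After group 1 captures some text, `\1` only succeeds where that same text appears again.
Scanning left to right: at [0:7] match '094_094', group 1 = '094'; at [8:15] match '470_470', group 1 = '470'.
Because there's exactly one group, `findall` drops the full match and keeps group 1 from each hit.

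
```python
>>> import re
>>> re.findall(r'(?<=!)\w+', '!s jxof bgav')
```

['s']

Because the assertion is zero-width, the text it checks is not consumed and won't appear in the result.
`findall` yields the raw match text (1 of them) because the pattern has no groups.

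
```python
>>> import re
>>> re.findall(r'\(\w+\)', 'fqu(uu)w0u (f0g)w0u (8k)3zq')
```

`findall` yields the raw match text (3 of them) because the pattern has no groups.

['(uu)', '(f0g)', '(8k)']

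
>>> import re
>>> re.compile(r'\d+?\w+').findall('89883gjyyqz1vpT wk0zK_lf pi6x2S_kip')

['89883gjyyqz1vpT', '0zK_lf', '6x2S_kip']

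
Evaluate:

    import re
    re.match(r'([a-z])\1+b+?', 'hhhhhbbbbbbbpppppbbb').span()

`\1` has to match the exact text group 1 already captured.
`re.match` won't scan ahead — the pattern has to work from the very first character.
The match spans [0:6] → 'hhhhhb'.
Captured: group 1 = 'h'.

(0, 6)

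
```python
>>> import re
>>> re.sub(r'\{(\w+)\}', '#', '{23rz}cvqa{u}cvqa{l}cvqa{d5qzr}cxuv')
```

Every occurrence is swapped for '#'.

'#cvqa#cvqa#cvqa#cxuv'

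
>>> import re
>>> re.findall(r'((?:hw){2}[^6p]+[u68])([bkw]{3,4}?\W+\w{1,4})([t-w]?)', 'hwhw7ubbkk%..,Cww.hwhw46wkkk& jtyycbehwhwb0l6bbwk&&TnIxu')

[('hwhw7ubbkk%..,Cww.hwhw46', 'wkkk& jtyy', ''), ('hwhwb0l6', 'bbwk&&TnIx', 'u')]

`findall` packs the 3 group values into a tuple for every match.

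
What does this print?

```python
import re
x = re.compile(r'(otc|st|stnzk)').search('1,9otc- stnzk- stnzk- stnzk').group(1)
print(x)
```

otc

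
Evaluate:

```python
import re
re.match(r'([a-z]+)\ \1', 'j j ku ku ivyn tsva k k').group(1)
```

A backreference is literal: `\1` must see the identical characters the first group matched.
`match` is anchored at position 0; if the pattern doesn't fit there, it returns None.
The match spans [0:3] → 'j j'.
Captured: group 1 = 'j'.

'j'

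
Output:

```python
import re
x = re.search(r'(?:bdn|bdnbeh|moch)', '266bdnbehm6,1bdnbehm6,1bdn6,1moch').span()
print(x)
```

(3, 6)

Alternation isn't longest-match — the leftmost alternative that fits at this position is chosen.
The match spans [3:6] → 'bdn'.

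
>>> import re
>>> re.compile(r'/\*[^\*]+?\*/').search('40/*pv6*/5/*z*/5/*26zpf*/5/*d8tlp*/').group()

'/*pv6*/'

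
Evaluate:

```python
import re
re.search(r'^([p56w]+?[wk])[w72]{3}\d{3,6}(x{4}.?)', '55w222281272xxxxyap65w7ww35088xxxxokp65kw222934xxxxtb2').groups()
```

Pattern: anchored at the start of the string; then one or more of one of [p56w] (lazy), then one of [wk] (captured); then exactly 3 of one of [w72], then 3 to 6 of a digit; then exactly 4 of a literal 'x', then optionally any character (captured).
Unlike `match`, `search` isn't anchored — it looks for the pattern anywhere in the string.
The match spans [0:17] → '55w222281272xxxxy'.
Captured: group 1 = '55w', group 2 = 'xxxxy'.

('55w', 'xxxxy')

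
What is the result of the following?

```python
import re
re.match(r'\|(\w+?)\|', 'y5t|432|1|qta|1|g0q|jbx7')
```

None

`re.match` won't scan ahead — the pattern has to work from the very first character.
Here position 0 doesn't satisfy it, so the call returns None.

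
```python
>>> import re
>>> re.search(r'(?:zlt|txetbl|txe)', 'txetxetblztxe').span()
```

(0, 3)

The match spans [0:3] → 'txe'.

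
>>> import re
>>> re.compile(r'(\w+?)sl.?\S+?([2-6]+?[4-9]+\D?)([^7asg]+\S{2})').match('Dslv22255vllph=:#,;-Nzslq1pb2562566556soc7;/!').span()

(0, 24)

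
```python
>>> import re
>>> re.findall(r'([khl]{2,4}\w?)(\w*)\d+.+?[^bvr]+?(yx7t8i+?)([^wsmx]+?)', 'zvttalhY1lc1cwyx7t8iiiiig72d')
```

This matches 2 to 4 of one of [khl], then optionally a word character (captured); then zero or more of a word character (captured); then one or more of a digit, then one or more of any character (lazy), then one or more of any character except [bvr] (lazy); then the literal 'yx7', then the literal 't8', then one or more of a literal 'i' (lazy) (captured); then one or more of any character except [wsmx] (lazy) (captured).
The `?` after the quantifier makes it lazy — it takes as little as possible before letting the rest of the pattern try.
Matches: at [5:21] match 'lhY1lc1cwyx7t8ii', groups = ('lhY', '1lc', 'yx7t8i', 'i').
`findall` packs the 4 group values into a tuple for every match.

[('lhY', '1lc', 'yx7t8i', 'i')]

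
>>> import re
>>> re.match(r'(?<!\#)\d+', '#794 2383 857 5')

None

A negative assertion filters positions out without eating any characters.
With `match`, the pattern is implicitly anchored at the beginning.
Here the pattern fails at index 0, so the call returns None.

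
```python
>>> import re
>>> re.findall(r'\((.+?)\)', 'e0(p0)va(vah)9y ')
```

['p0', 'vah']

The `?` after the quantifier makes it lazy — it takes as little as possible before letting the rest of the pattern try.
Matches: at [2:6] match '(p0)', group 1 = 'p0'; at [8:13] match '(vah)', group 1 = 'vah'.
One capturing group, so `findall` returns just the captured substring from each match — 2 in all.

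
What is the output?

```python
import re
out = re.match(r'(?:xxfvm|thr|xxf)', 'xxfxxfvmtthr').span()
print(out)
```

(0, 3)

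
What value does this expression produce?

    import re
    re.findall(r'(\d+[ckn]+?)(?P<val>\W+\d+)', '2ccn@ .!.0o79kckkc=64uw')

Multiple groups make `findall` return tuples — one 2-tuple for each match.

[('2ccn', '@ .!.0'), ('79kckkc', '=64')]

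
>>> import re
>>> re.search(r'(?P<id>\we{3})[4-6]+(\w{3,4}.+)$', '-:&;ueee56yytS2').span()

The match spans [4:15] → 'ueee56yytS2'.

(4, 15)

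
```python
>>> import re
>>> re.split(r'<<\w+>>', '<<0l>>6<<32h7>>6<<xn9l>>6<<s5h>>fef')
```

['', '6', '6', '6', 'fef']

Splitting on the pattern gives 5 pieces.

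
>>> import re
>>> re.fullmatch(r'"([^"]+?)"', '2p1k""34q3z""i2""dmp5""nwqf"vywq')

None

`fullmatch` succeeds only if the pattern covers the string from start to end.
Here the pattern can't cover the whole string, so the call returns None.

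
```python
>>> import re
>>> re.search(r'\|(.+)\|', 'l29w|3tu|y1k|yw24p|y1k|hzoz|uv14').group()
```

'|3tu|y1k|yw24p|y1k|hzoz|'

The match spans [4:28] → '|3tu|y1k|yw24p|y1k|hzoz|'.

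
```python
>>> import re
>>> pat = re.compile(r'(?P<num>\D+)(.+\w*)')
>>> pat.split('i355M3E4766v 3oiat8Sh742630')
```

The group in the pattern means `split` returns the separators' captures alongside the pieces.

['', 'i', '355M3E4766v 3oiat8Sh742630', '']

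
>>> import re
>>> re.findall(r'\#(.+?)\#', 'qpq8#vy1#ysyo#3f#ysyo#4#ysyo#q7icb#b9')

['vy1', '3f', '4', 'q7icb']

The `?` after the quantifier makes it lazy — it takes as little as possible before letting the rest of the pattern try.
One capturing group, so `findall` returns just the captured substring from each match — 4 in all.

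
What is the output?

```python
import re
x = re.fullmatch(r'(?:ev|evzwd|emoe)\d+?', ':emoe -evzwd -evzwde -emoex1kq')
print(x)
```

None

`re.fullmatch` is like wrapping the pattern in `^…$` (in single-line mode).
Here the pattern can't cover the whole string, so the call returns None.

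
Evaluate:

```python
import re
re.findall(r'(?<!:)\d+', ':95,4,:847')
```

['5', '4', '47']

`(?!…)`/`(?<!…)` only lets a position through if the neighbouring text does NOT match; no characters are consumed.
Scanning left to right: at [2:3] → '5'; at [4:5] → '4'; at [8:10] → '47'.
`findall` yields the raw match text (3 of them) because the pattern has no groups.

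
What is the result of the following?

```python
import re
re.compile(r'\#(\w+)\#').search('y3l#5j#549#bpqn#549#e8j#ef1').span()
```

(3, 7)

`re.search` scans for the first position where the pattern succeeds.
The match spans [3:7] → '#5j#'.
Captured: group 1 = '5j'.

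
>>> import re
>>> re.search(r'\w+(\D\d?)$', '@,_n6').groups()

('n6',)

The pattern matches one or more of a word character; then a non-digit, then optionally a digit (captured); then anchored at the end.
`re.search` tries every starting position until one works.
The match spans [2:5] → '_n6'.
Captured: group 1 = 'n6'.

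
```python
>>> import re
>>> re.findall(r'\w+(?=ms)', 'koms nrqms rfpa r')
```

The lookaround is zero-width — it requires the adjacent text to match without consuming it, so the asserted text isn't part of the match.
No capturing groups, so `findall` returns the 2 full match strings.

['ko', 'nrq']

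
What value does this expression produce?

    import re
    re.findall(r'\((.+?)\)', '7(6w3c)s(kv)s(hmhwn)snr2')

['6w3c', 'kv', 'hmhwn']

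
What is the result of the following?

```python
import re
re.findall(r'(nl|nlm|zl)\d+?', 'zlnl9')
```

['nl']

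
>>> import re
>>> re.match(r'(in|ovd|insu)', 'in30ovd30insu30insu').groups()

The match spans [0:2] → 'in'.
Captured: group 1 = 'in'.

('in',)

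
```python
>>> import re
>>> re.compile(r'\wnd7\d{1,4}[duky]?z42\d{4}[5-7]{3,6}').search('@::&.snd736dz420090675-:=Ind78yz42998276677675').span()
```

(5, 22)

The match spans [5:22] → 'snd736dz420090675'.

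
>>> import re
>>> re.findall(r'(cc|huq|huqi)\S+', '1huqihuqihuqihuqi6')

['huq']

The regex engine tests alternatives in the order written; an earlier branch that matches wins even if a later one would match more.
Matches: at [1:18] match 'huqihuqihuqihuqi6', group 1 = 'huq'.
One capturing group, so `findall` returns just the captured substring from the one match — 1 in all.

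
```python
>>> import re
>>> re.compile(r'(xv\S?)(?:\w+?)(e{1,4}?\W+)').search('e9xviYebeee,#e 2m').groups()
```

The match spans [2:13] → 'xviYebeee,#'.
Captured: group 1 = 'xvi', group 2 = 'eee,#'.

('xvi', 'eee,#')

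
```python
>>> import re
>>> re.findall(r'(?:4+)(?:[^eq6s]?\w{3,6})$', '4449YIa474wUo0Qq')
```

['4wUo0Qq']

Pattern: one or more of a literal '4' (non-capturing group); then optionally any character except [eq6s], then 3 to 6 of a word character (non-capturing group); then anchored at the end.
Walking the string: at [9:16] → '4wUo0Qq'.
No capturing groups, so `findall` returns the 1 full match string.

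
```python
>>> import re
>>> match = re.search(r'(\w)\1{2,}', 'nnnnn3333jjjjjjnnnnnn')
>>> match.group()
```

`\1` is not a pattern — it's the concrete string captured by group 1, re-applied verbatim.
`re.search` tries every starting position until one works.
The match spans [0:5] → 'nnnnn'.
Captured: group 1 = 'n'.

'nnnnn'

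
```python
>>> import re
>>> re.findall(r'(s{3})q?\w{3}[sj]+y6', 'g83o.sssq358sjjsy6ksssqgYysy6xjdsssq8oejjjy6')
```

['sss', 'sss', 'sss']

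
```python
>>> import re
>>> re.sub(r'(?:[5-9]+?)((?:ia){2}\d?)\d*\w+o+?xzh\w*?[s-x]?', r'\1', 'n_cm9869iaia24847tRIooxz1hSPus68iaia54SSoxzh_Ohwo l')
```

'n_cmiaia2_Ohwo l'

Pattern: one or more of a character in [5-9] (lazy) (non-capturing group); then the literal 'ia' repeated 2 times, then optionally a digit (captured); then zero or more of a digit, then one or more of a word character; then one or more of a literal 'o' (lazy), then the literal 'xzh', then zero or more of a word character (lazy); then optionally a character in [s-x].
Lazy quantifiers expand one character at a time until the remainder of the pattern can match.
Matches: at [4:44] → '9869iaia24847tRIooxz1hSPus68iaia54SSoxzh'.
The replacement refers to a captured group, so each match is rewritten using its own captured text.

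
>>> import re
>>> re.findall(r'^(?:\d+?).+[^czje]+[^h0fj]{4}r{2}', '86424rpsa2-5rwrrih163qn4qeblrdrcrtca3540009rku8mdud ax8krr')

Since nothing is captured, `findall` lists the 1 matched substring directly.

['86424rpsa2-5rwrrih163qn4qeblrdrcrtca3540009rku8mdud ax8krr']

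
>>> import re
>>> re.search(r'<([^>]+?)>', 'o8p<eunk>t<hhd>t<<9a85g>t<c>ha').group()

The match spans [3:9] → '<eunk>'.

'<eunk>'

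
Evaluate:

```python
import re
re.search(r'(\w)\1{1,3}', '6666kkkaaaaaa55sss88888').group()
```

'6666'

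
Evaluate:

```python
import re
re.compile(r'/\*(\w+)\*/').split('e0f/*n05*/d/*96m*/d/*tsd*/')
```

['e0f', 'n05', 'd', '96m', 'd', 'tsd', '']

Because the pattern has a capturing group, `split` also inserts each captured text between the pieces.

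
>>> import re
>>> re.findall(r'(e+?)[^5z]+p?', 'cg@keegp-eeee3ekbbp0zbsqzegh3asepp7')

This matches one or more of a literal 'e' (lazy) (captured); then one or more of any character except [5z], then optionally the literal 'p'.
A non-greedy quantifier consumes as few characters as it can — just enough that the remainder of the pattern still matches from where it stops; whatever follows it matches normally.
Scanning left to right: at [4:20] match 'eegp-eeee3ekbbp0', group 1 = 'e'; at [25:35] match 'egh3asepp7', group 1 = 'e'.
`findall` collects group 1 from each match (2 total).

['e', 'e']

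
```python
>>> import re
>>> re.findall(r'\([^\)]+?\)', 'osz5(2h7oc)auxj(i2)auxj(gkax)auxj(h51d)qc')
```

['(2h7oc)', '(i2)', '(gkax)', '(h51d)']

Matches: at [4:11] → '(2h7oc)'; at [15:19] → '(i2)'; at [23:29] → '(gkax)'; at [33:39] → '(h51d)'.
Since nothing is captured, `findall` lists the 4 matched substrings directly.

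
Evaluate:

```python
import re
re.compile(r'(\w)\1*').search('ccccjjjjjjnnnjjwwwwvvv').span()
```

(0, 4)

A backreference is literal: `\1` must see the identical characters the first group matched.
Unlike `match`, `search` isn't anchored — it looks for the pattern anywhere in the string.
The match spans [0:4] → 'cccc'.
Captured: group 1 = 'c'.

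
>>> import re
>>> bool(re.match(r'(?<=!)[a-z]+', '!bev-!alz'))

False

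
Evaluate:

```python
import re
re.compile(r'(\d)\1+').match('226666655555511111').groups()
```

('2',)

`\1` has to match the exact text group 1 already captured.
`match` is anchored at position 0; if the pattern doesn't fit there, it returns None.
The match spans [0:2] → '22'.
Captured: group 1 = '2'.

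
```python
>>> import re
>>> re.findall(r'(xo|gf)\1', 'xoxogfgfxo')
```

['xo', 'gf']

After group 1 captures some text, `\1` only succeeds where that same text appears again.
Because there's exactly one group, `findall` drops the full match and keeps group 1 from each hit.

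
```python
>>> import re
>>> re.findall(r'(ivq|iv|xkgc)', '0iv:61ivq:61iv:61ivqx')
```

The regex engine tests alternatives in the order written; an earlier branch that matches wins even if a later one would match more.
Matches: at [1:3] match 'iv', group 1 = 'iv'; at [6:9] match 'ivq', group 1 = 'ivq'; at [12:14] match 'iv', group 1 = 'iv'; at [17:20] match 'ivq', group 1 = 'ivq'.
One capturing group, so `findall` returns just the captured substring from each match — 4 in all.

['iv', 'ivq', 'iv', 'ivq']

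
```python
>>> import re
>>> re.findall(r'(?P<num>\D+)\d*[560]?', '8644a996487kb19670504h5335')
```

['a', 'kb', 'h']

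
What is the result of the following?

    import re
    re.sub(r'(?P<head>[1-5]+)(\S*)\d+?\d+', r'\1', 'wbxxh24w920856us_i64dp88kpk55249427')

'wbxxh24'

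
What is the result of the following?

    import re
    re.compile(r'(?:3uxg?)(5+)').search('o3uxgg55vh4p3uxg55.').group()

The pattern matches the literal '3ux', then optionally the literal 'g' (non-capturing group); then one or more of a literal '5' (captured).
`search` walks the string left to right and returns the first match it finds.
The match spans [12:18] → '3uxg55'.
Captured: group 1 = '55'.

'3uxg55'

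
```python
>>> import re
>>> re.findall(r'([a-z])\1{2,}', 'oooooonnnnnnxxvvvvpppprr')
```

The backreference `\1` re-matches whatever the first group consumed, character for character.
Matches: at [0:6] match 'oooooo', group 1 = 'o'; at [6:12] match 'nnnnnn', group 1 = 'n'; at [14:18] match 'vvvv', group 1 = 'v'; at [18:22] match 'pppp', group 1 = 'p'.
Because there's exactly one group, `findall` drops the full match and keeps group 1 from each hit.

['o', 'n', 'v', 'p']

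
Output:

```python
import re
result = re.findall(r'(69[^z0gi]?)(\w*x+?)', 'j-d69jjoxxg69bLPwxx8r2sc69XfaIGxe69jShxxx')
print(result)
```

This matches the literal '69', then optionally any character except [z0gi] (captured); then zero or more of a word character, then one or more of a literal 'x' (lazy) (captured).
2 groups means the one result is a tuple of 2 captured strings — 1 here.

[('69j', 'joxxg69bLPwxx8r2sc69XfaIGxe69jShxxx')]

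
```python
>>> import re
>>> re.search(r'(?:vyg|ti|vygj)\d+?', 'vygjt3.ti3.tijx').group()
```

'ti3'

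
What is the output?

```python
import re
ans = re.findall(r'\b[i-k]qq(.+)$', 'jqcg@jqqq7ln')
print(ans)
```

['q7ln']

The pattern matches a word boundary (`\b`, zero-width); then a character in [i-k], then the literal 'qq'; then one or more of any character (captured); then anchored at the end.
Walking the string: at [5:12] match 'jqqq7ln', group 1 = 'q7ln'.
One capturing group, so `findall` returns just the captured substring from the one match — 1 in all.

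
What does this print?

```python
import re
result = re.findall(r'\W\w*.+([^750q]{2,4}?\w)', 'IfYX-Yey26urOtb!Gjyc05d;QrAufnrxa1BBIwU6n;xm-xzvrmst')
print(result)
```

['mst']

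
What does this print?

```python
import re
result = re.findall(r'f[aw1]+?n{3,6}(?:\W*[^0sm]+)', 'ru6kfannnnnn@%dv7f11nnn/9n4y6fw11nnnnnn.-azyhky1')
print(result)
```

['fannnnnn@%dv7f11nnn/9n4y6fw11nnnnnn.-azyhky1']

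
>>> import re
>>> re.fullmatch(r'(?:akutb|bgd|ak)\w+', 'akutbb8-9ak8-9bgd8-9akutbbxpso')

None

`fullmatch` succeeds only if the pattern covers the string from start to end.
Here there's no way to consume every character, so the call returns None.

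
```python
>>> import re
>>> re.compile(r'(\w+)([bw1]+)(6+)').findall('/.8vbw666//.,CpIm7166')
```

[('8vb', 'w', '666'), ('CpIm7', '1', '66')]

With 3 capturing groups, `findall` returns a 3-tuple per match.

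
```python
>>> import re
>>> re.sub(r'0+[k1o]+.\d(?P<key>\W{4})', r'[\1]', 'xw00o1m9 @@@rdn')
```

The pattern matches one or more of a literal '0', then one or more of one of [k1o]; then any character, then a digit; then exactly 4 of a non-word character (captured as 'key').
Matches: at [2:12] → '00o1m9 @@@'.
The replacement refers to a captured group, so each match is rewritten using its own captured text.

'xw[ @@@]rdn'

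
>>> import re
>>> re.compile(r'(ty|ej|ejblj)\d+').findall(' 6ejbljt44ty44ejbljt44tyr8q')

['ty']

Matches: at [10:14] match 'ty44', group 1 = 'ty'.
One capturing group, so `findall` returns just the captured substring from the one match — 1 in all.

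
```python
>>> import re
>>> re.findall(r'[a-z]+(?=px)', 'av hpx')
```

The positive lookaround only admits positions where the adjacent text matches; those characters stay outside the span.
With no groups in the pattern, `findall` gives back each whole match — 1 here.

['h']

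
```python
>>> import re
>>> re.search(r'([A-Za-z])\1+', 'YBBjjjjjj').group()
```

After group 1 captures some text, `\1` only succeeds where that same text appears again.
`search` walks the string left to right and returns the first match it finds.
The match spans [1:3] → 'BB'.
Captured: group 1 = 'B'.

'BB'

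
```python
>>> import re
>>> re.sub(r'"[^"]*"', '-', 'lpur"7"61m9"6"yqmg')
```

Matches: at [4:7] → '"7"'; at [11:14] → '"6"'.
Every occurrence is swapped for '-'.

'lpur-61m9-yqmg'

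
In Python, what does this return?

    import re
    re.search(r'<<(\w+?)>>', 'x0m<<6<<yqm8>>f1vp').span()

The match spans [6:14] → '<<yqm8>>'.

(6, 14)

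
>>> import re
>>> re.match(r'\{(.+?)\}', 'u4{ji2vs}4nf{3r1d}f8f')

None

With `match`, the pattern is implicitly anchored at the beginning.
Here the pattern fails at index 0, so the call returns None.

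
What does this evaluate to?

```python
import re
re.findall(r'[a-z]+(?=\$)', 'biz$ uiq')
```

['biz']

The positive lookaround only admits positions where the adjacent text matches; those characters stay outside the span.
Matches: at [0:3] → 'biz'.
No capturing groups, so `findall` returns the 1 full match string.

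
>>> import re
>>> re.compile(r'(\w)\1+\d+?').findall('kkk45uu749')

After group 1 captures some text, `\1` only succeeds where that same text appears again.
Because there's exactly one group, `findall` drops the full match and keeps group 1 from each hit.

['k', 'u']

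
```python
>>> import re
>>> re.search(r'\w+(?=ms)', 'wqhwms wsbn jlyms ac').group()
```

Because the assertion is zero-width, the text it checks is not consumed and won't appear in the result.
`re.search` tries every starting position until one works.
The match spans [0:4] → 'wqhw'.

'wqhw'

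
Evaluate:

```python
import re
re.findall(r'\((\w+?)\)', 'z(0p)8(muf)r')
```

['0p', 'muf']

`findall` collects group 1 from each match (2 total).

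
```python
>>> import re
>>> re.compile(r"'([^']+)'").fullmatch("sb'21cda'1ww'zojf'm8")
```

None

`re.fullmatch` requires the pattern to consume the entire string.
Here there's no way to consume every character, so the call returns None.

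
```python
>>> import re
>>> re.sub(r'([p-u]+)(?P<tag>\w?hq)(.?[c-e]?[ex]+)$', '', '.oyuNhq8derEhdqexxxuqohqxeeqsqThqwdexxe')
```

'.oyuNhq8derEhdqexxxuqohqxee'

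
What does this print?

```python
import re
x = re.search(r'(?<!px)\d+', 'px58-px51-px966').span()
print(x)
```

(3, 4)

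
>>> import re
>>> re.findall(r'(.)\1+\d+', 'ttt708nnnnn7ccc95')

`\1` is not a pattern — it's the concrete string captured by group 1, re-applied verbatim.
Because there's exactly one group, `findall` drops the full match and keeps group 1 from each hit.

['t', 'n', 'c']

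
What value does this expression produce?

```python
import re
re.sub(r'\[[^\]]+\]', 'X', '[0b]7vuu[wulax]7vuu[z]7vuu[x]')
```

`sub` substitutes 'X' at each match site.

'X7vuuX7vuuX7vuuX'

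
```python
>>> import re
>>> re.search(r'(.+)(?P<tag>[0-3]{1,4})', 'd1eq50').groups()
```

('d1eq5', '0')

This matches one or more of any character (captured); then 1 to 4 of a character in [0-3] (captured as 'tag').
`search` walks the string left to right and returns the first match it finds.
The match spans [0:6] → 'd1eq50'.
Captured: group 1 = 'd1eq5', group 2 = '0'.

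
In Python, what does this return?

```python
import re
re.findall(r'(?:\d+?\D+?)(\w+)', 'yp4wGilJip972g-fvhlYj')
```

The pattern matches one or more of a digit (lazy), then one or more of a non-digit (lazy) (non-capturing group); then one or more of a word character (captured).
A non-greedy quantifier consumes as few characters as it can — just enough that the remainder of the pattern still matches from where it stops; whatever follows it matches normally.
Scanning left to right: at [2:14] match '4wGilJip972g', group 1 = 'GilJip972g'.
`findall` collects group 1 from the one match (1 total).

['GilJip972g']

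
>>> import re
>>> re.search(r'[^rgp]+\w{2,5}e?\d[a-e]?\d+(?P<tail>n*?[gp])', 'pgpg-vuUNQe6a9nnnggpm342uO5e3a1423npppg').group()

'-vuUNQe6a9nnng'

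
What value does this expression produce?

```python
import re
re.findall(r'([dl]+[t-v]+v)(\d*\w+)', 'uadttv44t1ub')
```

Pattern: one or more of one of [dl], then one or more of a character in [t-v], then the literal 'v' (captured); then zero or more of a digit, then one or more of a word character (captured).
Matches: at [2:12] match 'dttv44t1ub', groups = ('dttv', '44t1ub').
2 groups means the one result is a tuple of 2 captured strings — 1 here.

[('dttv', '44t1ub')]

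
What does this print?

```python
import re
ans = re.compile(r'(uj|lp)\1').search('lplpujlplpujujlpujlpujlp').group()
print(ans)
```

lplp

`\1` is not a pattern — it's the concrete string captured by group 1, re-applied verbatim.
`re.search` tries every starting position until one works.
The match spans [0:4] → 'lplp'.
Captured: group 1 = 'lp'.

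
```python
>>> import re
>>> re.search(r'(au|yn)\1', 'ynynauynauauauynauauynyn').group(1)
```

After group 1 captures some text, `\1` only succeeds where that same text appears again.
`search` walks the string left to right and returns the first match it finds.
The match spans [0:4] → 'ynyn'.
Captured: group 1 = 'yn'.

'yn'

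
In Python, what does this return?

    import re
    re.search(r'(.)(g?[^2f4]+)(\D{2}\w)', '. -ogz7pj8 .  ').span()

This matches any character (captured); then optionally a literal 'g', then one or more of any character except [2f4] (captured); then exactly 2 of a non-digit, then a word character (captured).
`re.search` scans for the first position where the pattern succeeds.
The match spans [0:10] → '. -ogz7pj8'.
Captured: group 1 = '.', group 2 = ' -ogz7', group 3 = 'pj8'.

(0, 10)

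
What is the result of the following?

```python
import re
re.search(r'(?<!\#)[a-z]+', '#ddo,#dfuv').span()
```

(2, 4)

A negative assertion filters positions out without eating any characters.
`re.search` tries every starting position until one works.
The match spans [2:4] → 'do'.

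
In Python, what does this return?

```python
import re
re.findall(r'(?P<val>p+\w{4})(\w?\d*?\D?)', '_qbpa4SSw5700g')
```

[('pa4SS', 'w')]

The pattern matches one or more of a literal 'p', then exactly 4 of a word character (captured as 'val'); then optionally a word character, then zero or more of a digit (lazy), then optionally a non-digit (captured).
With the lazy modifier that quantifier settles for the fewest repetitions that let the rest of the pattern succeed (the atoms after it are unaffected and can still be greedy).
Scanning left to right: at [3:9] match 'pa4SSw', groups = ('pa4SS', 'w').
With 2 capturing groups, `findall` returns a 2-tuple per match.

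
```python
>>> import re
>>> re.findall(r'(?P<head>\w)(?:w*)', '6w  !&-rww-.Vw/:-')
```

['6', 'r', 'V']

Because there's exactly one group, `findall` drops the full match and keeps group 1 from each hit.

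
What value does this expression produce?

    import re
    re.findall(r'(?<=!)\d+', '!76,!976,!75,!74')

['76', '976', '75', '74']

The positive lookaround only admits positions where the adjacent text matches; those characters stay outside the span.
Scanning left to right: at [1:3] → '76'; at [5:8] → '976'; at [10:12] → '75'; at [14:16] → '74'.
`findall` yields the raw match text (4 of them) because the pattern has no groups.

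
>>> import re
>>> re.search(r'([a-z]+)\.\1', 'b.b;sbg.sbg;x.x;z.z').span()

(0, 3)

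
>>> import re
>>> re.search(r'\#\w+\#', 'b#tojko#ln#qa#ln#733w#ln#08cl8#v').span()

(1, 8)

`re.search` tries every starting position until one works.
The match spans [1:8] → '#tojko#'.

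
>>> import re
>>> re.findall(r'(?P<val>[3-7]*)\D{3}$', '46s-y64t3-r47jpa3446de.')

This matches zero or more of a character in [3-7] (captured as 'val'); then exactly 3 of a non-digit; then anchored at the end.
Matches: at [16:23] match '3446de.', group 1 = '3446'.
One capturing group, so `findall` returns just the captured substring from the one match — 1 in all.

['3446']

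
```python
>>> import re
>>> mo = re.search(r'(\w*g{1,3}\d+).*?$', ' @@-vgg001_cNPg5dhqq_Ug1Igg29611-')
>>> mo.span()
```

(4, 33)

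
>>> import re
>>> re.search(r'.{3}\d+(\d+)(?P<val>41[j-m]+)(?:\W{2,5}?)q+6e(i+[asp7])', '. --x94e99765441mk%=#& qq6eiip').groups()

('4', '41mk', 'iip')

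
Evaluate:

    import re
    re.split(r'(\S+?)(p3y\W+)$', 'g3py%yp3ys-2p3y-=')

['', 'g3py%yp3ys-2', 'p3y-=', '']

The pattern matches one or more of a non-whitespace character (lazy) (captured); then the literal 'p3y', then one or more of a non-word character (captured); then anchored at the end.
Matches to split on: at [0:17] → 'g3py%yp3ys-2p3y-='.
The group in the pattern means `split` returns the separators' captures alongside the pieces.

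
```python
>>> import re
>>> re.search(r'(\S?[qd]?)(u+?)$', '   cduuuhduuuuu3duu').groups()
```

The match spans [15:19] → '3duu'.
Captured: group 1 = '3d', group 2 = 'uu'.

('3d', 'uu')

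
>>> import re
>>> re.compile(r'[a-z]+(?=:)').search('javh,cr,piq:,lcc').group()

'piq'

The `(?=…)`/`(?<=…)` assertion just peeks at neighbouring text; it doesn't advance the match position.
The match spans [8:11] → 'piq'.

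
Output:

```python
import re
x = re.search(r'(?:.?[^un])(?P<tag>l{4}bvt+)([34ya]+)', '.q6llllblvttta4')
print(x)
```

This matches optionally any character, then any character except [un] (non-capturing group); then exactly 4 of the literal 'l', then the literal 'bv', then one or more of a literal 't' (captured as 'tag'); then one or more of one of [34ya] (captured).
Here no position works, so the call returns None.

None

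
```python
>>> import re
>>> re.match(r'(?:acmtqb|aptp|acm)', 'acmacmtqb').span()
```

(0, 3)

With `match`, the pattern is implicitly anchored at the beginning.
The match spans [0:3] → 'acm'.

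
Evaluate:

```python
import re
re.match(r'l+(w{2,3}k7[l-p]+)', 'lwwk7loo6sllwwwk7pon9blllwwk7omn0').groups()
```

The match spans [0:8] → 'lwwk7loo'.
Captured: group 1 = 'wwk7loo'.

('wwk7loo',)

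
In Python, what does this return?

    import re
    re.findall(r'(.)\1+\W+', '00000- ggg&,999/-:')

['0', 'g', '9']

The backreference `\1` re-matches whatever the first group consumed, character for character.
`findall` collects group 1 from each match (3 total).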